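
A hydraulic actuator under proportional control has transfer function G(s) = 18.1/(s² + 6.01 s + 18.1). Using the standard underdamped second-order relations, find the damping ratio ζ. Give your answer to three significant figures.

ζ ≈ 0.706

ω_n = √18.1 = 4.25 rad/s; ζ = 6.01/(2·4.25) = 0.706.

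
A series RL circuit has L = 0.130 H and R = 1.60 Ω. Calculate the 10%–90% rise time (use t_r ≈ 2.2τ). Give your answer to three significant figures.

t_r ≈ 0.179 s

τ = L/R = 0.130/1.60 = 0.0813 s.
t_r ≈ 2.2τ = 0.179 s.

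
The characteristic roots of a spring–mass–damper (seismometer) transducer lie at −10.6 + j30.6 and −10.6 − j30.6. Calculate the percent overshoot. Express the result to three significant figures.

The poles are at −σ ± jω_d with σ = 10.6 and ω_d = 30.6, so ω_n = √(σ²+ω_d²) = 32.4 rad/s and ζ = σ/ω_n = 0.327.
Overshoot: exp(−π·0.327/√(1−0.327²)) = 0.337, i.e. 33.7%.

%OS ≈ 33.7%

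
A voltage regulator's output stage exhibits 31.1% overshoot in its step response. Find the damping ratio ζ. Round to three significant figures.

Inverting the overshoot relation: ζ = |ln 0.311|/√(π² + ln²0.311) = 0.348.

ζ ≈ 0.348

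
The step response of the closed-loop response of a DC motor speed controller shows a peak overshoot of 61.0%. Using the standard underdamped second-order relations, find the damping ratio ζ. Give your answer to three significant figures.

ζ ≈ 0.155

ζ = −ln(OS)/√(π² + (ln OS)²). With OS = 0.610, ln OS = −0.4943 and ζ = 0.4943/3.180 = 0.155.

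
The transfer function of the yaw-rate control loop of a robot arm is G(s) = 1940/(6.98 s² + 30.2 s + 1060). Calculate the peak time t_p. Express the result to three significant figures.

Dividing through by 6.98: denominator becomes s² + 4.327 s + 151.9.
So ω_n = √151.9 = 12.3 rad/s and ζ = 4.327/(2·12.3) = 0.176.
The damped frequency ω_d = ω_n√(1−ζ²) = 12.1 rad/s. t_p = π/ω_d = 0.259 s.

t_p ≈ 0.259 s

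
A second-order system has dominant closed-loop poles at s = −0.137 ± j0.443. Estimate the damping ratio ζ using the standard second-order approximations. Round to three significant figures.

The poles are at −σ ± jω_d with σ = 0.137 and ω_d = 0.443, so ω_n = √(σ²+ω_d²) = 0.464 rad/s and ζ = σ/ω_n = 0.295.

ζ ≈ 0.295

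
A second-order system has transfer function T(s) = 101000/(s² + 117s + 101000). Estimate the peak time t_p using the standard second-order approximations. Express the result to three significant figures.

Matching coefficients with s² + 2ζω_n s + ω_n² gives ω_n² = 101000 ⇒ ω_n = 318 rad/s, and ζ = 117/(2ω_n) = 0.184.
The damped frequency ω_d = ω_n√(1−ζ²) = 312 rad/s. Then t_p = π/ω_d = 0.0101 s.

t_p ≈ 0.0101 s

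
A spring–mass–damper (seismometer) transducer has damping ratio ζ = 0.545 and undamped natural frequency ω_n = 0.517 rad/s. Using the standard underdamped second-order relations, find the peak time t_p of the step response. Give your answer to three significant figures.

t_p ≈ 7.25 s

The damped frequency is ω_d = ω_n√(1−ζ²) = 0.517·√(1−0.297) = 0.433 rad/s.
Peak time t_p = π/ω_d = π/0.433 = 7.25 s.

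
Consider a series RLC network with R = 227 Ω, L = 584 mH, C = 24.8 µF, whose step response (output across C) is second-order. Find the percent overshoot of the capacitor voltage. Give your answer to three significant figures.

For a series RLC circuit (capacitor voltage as output), ω_n = 1/√(LC) = 1/√(584 mH · 24.8 µF) = 263 rad/s.
ζ = (R/2)·√(C/L) = (227/2)·√(24.8 µF/584 mH) = 0.740.
%OS = 100·exp(−πζ/√(1−ζ²)) = 3.17%.

%OS ≈ 3.17%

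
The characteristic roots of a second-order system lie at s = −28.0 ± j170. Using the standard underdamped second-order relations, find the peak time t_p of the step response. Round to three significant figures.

t_p = π/ω_d with ω_d = 170 (the imaginary part), so t_p = 0.0185 s.

t_p ≈ 0.0185 s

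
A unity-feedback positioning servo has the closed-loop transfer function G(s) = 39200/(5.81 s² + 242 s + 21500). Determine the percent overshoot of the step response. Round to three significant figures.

%OS ≈ 31.8%

Dividing through by 5.81: denominator becomes s² + 41.65 s + 3701.
So ω_n = √3701 = 60.8 rad/s and ζ = 41.65/(2·60.8) = 0.342.
%OS = 100·exp(−πζ/√(1−ζ²)) = 31.8%.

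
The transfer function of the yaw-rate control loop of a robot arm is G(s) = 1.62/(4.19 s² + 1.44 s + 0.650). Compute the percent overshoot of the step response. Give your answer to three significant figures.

%OS ≈ 21.8%

Dividing through by 4.19: denominator becomes s² + 0.3437 s + 0.1551.
So ω_n = √0.1551 = 0.394 rad/s and ζ = 0.3437/(2·0.394) = 0.436.
%OS = 100 e^{−πζ/√(1−ζ²)} with ζ = 0.436 gives 21.8%.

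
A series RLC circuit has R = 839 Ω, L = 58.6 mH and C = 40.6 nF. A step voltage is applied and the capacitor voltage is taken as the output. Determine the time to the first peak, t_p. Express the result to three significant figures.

t_p ≈ 0.000164 s

For a series RLC circuit (capacitor voltage as output), ω_n = 1/√(LC) = 1/√(58.6 mH · 40.6 nF) = 20500 rad/s.
ζ = (R/2)·√(C/L) = (839/2)·√(40.6 nF/58.6 mH) = 0.349.
The damped frequency ω_d = ω_n√(1−ζ²) = 19200 rad/s. t_p = π/ω_d = 0.000164 s.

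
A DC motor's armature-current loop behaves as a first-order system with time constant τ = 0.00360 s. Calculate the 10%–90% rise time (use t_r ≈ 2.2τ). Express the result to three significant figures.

t_r ≈ 0.00792 s

t_r ≈ 2.2τ = 0.00792 s.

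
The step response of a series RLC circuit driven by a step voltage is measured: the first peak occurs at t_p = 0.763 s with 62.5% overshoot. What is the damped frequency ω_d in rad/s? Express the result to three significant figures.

ω_d ≈ 4.12 rad/s

t_p = π/ω_d, so ω_d = π/0.763 = 4.12 rad/s.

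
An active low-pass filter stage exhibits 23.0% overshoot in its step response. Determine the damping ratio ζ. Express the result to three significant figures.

ζ ≈ 0.424

From %OS = 100·exp(−πζ/√(1−ζ²)), invert to get ζ = −ln(OS)/√(π² + ln²(OS)) with OS = 0.230.
−ln 0.230 = 1.470, so ζ = 1.470/√(π² + 2.160) = 0.424.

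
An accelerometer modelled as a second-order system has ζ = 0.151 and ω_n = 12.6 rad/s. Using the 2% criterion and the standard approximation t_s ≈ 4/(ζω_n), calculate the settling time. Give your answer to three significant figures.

t_s ≈ 2.10 s

t_s ≈ 4/(ζω_n) = 4/(0.151 × 12.6) = 2.10 s.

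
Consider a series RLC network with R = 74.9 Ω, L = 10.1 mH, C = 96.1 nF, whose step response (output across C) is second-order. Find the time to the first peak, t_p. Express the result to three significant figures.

For a series RLC circuit (capacitor voltage as output), ω_n = 1/√(LC) = 1/√(10.1 mH · 96.1 nF) = 32100 rad/s.
ζ = (R/2)·√(C/L) = (74.9/2)·√(96.1 nF/10.1 mH) = 0.116.
ω_d = 32100·√(1 − 0.116²) = 31900 rad/s. t_p = π/ω_d = 0.0000985 s.

t_p ≈ 0.0000985 s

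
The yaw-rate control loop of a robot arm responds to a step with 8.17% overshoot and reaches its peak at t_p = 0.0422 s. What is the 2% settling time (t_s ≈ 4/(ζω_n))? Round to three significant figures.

t_s ≈ 0.0674 s

The overshoot fixes ζ = −ln(OS)/√(π²+ln²(OS)) = 0.623.
From t_p = π/ω_d, ω_d = π/0.0422 = 74.4 rad/s, so ω_n = ω_d/√(1−ζ²) = 95.2 rad/s.
t_s ≈ 4/(ζω_n) = 4/(0.623·95.2) = 0.0674 s.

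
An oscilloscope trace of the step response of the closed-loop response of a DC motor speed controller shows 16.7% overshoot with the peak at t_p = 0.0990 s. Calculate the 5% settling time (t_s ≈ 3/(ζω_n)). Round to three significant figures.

t_s ≈ 0.166 s

The overshoot fixes ζ = −ln(OS)/√(π²+ln²(OS)) = 0.495.
t_p = π/ω_d ⇒ ω_d = 31.7 rad/s; then ω_n = ω_d/√(1−ζ²) = 36.5 rad/s.
t_s ≈ 3/(ζω_n) = 3/(0.495·36.5) = 0.166 s.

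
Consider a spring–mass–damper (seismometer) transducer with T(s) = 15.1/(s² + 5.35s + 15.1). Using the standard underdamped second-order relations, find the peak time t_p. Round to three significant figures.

t_p ≈ 1.11 s

Comparing the denominator to s² + 2ζω_n s + ω_n²: ω_n = √15.1 = 3.89 rad/s, and 2ζω_n = 5.35 so ζ = 5.35/(2·3.89) = 0.688.
ω_d = 3.89·√(1 − 0.688²) = 2.82 rad/s. Then t_p = π/ω_d = 1.11 s.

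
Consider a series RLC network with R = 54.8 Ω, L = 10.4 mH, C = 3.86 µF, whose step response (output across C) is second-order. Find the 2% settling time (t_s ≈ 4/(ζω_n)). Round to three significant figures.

For a series RLC circuit (capacitor voltage as output), ω_n = 1/√(LC) = 1/√(10.4 mH · 3.86 µF) = 4990 rad/s.
ζ = (R/2)·√(C/L) = (54.8/2)·√(3.86 µF/10.4 mH) = 0.528.
t_s ≈ 4/(ζω_n) = 0.00152 s.

t_s ≈ 0.00152 s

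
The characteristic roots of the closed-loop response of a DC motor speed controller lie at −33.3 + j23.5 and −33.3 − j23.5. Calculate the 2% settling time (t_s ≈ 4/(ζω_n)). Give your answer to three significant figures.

t_s ≈ 0.120 s

For poles at −σ ± jω_d, ζω_n = σ = 33.3, so t_s ≈ 4/σ = 0.120 s.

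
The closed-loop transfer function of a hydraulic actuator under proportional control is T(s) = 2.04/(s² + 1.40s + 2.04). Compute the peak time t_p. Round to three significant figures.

Comparing the denominator to s² + 2ζω_n s + ω_n²: ω_n = √2.04 = 1.43 rad/s, and 2ζω_n = 1.40 so ζ = 1.40/(2·1.43) = 0.490.
ω_d = ω_n√(1−ζ²) = 1.24 rad/s. Then t_p = π/ω_d = 2.52 s.

t_p ≈ 2.52 s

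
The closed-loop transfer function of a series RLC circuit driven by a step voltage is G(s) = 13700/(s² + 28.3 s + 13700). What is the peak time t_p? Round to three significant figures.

t_p ≈ 0.0270 s

Comparing the denominator to s² + 2ζω_n s + ω_n²: ω_n = √13700 = 117 rad/s, and 2ζω_n = 28.3 so ζ = 28.3/(2·117) = 0.121.
ω_d = 117·√(1 − 0.121²) = 116 rad/s. Then t_p = π/ω_d = 0.0270 s.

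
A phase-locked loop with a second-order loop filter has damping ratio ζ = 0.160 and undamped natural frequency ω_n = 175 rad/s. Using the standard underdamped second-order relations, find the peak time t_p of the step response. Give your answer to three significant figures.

t_p ≈ 0.0182 s

The damped frequency is ω_d = ω_n√(1−ζ²) = 175·√(1−0.0256) = 173 rad/s.
Peak time t_p = π/ω_d = π/173 = 0.0182 s.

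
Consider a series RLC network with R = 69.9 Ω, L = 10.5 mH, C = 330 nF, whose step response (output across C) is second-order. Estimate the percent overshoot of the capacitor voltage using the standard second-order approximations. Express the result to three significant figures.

%OS ≈ 53.4%

For a series RLC circuit (capacitor voltage as output), ω_n = 1/√(LC) = 1/√(10.5 mH · 330 nF) = 17000 rad/s.
ζ = (R/2)·√(C/L) = (69.9/2)·√(330 nF/10.5 mH) = 0.196.
%OS = 100·exp(−πζ/√(1−ζ²)) = 53.4%.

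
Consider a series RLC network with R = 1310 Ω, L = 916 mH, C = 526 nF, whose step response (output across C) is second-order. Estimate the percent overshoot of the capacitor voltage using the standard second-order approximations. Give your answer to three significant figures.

%OS ≈ 16.6%

For a series RLC circuit (capacitor voltage as output), ω_n = 1/√(LC) = 1/√(916 mH · 526 nF) = 1440 rad/s.
ζ = (R/2)·√(C/L) = (1310/2)·√(526 nF/916 mH) = 0.496.
%OS = 100·exp(−πζ/√(1−ζ²)) = 16.6%.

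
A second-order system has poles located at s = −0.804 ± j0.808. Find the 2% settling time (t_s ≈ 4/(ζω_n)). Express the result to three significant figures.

For poles at −σ ± jω_d, ζω_n = σ = 0.804, so t_s ≈ 4/σ = 4.98 s.

t_s ≈ 4.98 s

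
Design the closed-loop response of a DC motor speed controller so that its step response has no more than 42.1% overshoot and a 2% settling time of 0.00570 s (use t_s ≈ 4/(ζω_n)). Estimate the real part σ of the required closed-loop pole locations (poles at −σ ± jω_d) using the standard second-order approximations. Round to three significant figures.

σ ≈ 702

The settling-time spec alone fixes σ = ζω_n = 4/t_s = 4/0.00570 = 702.
(Overshoot then fixes ζ = 0.265 and hence ω_d = σ·√(1−ζ²)/ζ = 2550 rad/s.)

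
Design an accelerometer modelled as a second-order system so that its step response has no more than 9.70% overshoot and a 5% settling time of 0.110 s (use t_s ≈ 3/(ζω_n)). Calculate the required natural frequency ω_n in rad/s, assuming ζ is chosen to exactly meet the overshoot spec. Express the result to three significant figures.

ω_n ≈ 45.7 rad/s

From %OS = 100·exp(−πζ/√(1−ζ²)), invert to get ζ = −ln(OS)/√(π² + ln²(OS)) with OS = 0.0970.
−ln 0.0970 = 2.333, so ζ = 2.333/√(π² + 5.443) = 0.596.
From t_s ≈ 3/(ζω_n): ω_n = 3/(ζ·t_s) = 3/(0.596·0.110) = 45.7 rad/s.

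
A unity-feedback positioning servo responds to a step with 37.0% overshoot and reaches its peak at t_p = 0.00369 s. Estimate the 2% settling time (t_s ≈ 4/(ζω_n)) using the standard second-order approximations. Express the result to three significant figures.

t_s ≈ 0.0148 s

ζ from %OS: ζ = |ln 0.370|/√(π²+ln²0.370) = 0.302.
t_p = π/ω_d ⇒ ω_d = 851 rad/s; then ω_n = ω_d/√(1−ζ²) = 893 rad/s.
t_s ≈ 4/(ζω_n) = 4/(0.302·893) = 0.0148 s.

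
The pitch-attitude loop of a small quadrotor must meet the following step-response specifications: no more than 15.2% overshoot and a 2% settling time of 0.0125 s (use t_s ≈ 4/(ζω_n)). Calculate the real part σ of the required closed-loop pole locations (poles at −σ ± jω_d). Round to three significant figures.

The settling-time spec alone fixes σ = ζω_n = 4/t_s = 4/0.0125 = 320.
(Overshoot then fixes ζ = 0.514 and hence ω_d = σ·√(1−ζ²)/ζ = 534 rad/s.)

σ ≈ 320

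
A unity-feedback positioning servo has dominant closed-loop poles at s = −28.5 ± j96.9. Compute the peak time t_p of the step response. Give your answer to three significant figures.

t_p ≈ 0.0324 s

t_p = π/ω_d with ω_d = 96.9 (the imaginary part), so t_p = 0.0324 s.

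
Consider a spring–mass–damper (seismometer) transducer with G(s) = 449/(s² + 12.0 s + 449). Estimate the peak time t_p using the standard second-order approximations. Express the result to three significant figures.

Matching coefficients with s² + 2ζω_n s + ω_n² gives ω_n² = 449 ⇒ ω_n = 21.2 rad/s, and ζ = 12.0/(2ω_n) = 0.283.
ω_d = ω_n√(1−ζ²) = 20.3 rad/s. Then t_p = π/ω_d = 0.155 s.

t_p ≈ 0.155 s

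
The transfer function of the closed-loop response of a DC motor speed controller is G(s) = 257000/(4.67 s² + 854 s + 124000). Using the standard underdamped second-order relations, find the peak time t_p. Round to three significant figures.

Dividing through by 4.67: denominator becomes s² + 182.9 s + 26550.
So ω_n = √26550 = 163 rad/s and ζ = 182.9/(2·163) = 0.561.
ω_d = 163·√(1 − 0.561²) = 135 rad/s. t_p = π/ω_d = 0.0233 s.

t_p ≈ 0.0233 s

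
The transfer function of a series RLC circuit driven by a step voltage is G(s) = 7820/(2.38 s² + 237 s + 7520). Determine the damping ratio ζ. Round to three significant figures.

ζ ≈ 0.886

Dividing through by 2.38: denominator becomes s² + 99.58 s + 3160.
So ω_n = √3160 = 56.2 rad/s and ζ = 99.58/(2·56.2) = 0.886.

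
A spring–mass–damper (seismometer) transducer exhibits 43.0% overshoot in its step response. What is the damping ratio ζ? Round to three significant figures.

ζ ≈ 0.259

Inverting the overshoot relation: ζ = |ln 0.430|/√(π² + ln²0.430) = 0.259.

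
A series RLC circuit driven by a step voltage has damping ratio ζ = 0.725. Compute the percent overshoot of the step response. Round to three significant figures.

For an underdamped second-order system, %OS = 100·exp(−πζ/√(1−ζ²)).
πζ/√(1−ζ²) = π·0.725/√(1−0.526) = 3.307, so %OS = 100·e^(−3.307) = 3.66%.

%OS ≈ 3.66%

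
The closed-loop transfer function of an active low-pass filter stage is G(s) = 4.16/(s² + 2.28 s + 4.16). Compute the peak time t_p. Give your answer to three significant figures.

Comparing the denominator to s² + 2ζω_n s + ω_n²: ω_n = √4.16 = 2.04 rad/s, and 2ζω_n = 2.28 so ζ = 2.28/(2·2.04) = 0.559.
The damped frequency ω_d = ω_n√(1−ζ²) = 1.69 rad/s. Then t_p = π/ω_d = 1.86 s.

t_p ≈ 1.86 s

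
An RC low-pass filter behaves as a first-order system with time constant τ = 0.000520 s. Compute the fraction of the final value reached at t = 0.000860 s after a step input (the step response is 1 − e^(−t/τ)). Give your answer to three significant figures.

y(t)/y_∞ = 1 − e^(−t/τ) = 1 − e^(−0.000860/0.000520) = 1 − e^(−1.65) = 0.809.

y/y_∞ ≈ 0.809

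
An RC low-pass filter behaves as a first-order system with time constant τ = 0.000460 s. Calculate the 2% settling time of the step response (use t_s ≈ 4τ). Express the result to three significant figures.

t_s ≈ 0.00184 s

t_s ≈ 4τ = 0.00184 s.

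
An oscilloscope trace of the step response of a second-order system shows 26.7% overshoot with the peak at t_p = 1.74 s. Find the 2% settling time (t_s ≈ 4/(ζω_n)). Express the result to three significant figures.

From the overshoot, ζ = −ln(OS)/√(π²+ln²(OS)) = 0.387.
t_p = π/ω_d ⇒ ω_d = 1.81 rad/s; then ω_n = ω_d/√(1−ζ²) = 1.96 rad/s.
t_s ≈ 4/(ζω_n) = 4/(0.387·1.96) = 5.27 s.

t_s ≈ 5.27 s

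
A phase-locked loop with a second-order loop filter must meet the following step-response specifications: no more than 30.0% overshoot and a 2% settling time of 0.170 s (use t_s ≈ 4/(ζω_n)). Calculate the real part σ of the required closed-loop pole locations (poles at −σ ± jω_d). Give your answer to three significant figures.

σ ≈ 23.5

The settling-time spec alone fixes σ = ζω_n = 4/t_s = 4/0.170 = 23.5.
(Overshoot then fixes ζ = 0.358 and hence ω_d = σ·√(1−ζ²)/ζ = 61.4 rad/s.)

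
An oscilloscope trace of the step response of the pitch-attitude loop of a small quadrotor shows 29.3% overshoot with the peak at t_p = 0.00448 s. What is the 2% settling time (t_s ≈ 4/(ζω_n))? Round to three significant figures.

The overshoot fixes ζ = −ln(OS)/√(π²+ln²(OS)) = 0.364.
From t_p = π/ω_d, ω_d = π/0.00448 = 701 rad/s, so ω_n = ω_d/√(1−ζ²) = 753 rad/s.
t_s ≈ 4/(ζω_n) = 4/(0.364·753) = 0.0146 s.

t_s ≈ 0.0146 s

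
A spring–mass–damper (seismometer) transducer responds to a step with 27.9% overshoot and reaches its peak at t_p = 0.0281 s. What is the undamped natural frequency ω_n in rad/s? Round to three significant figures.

ω_n ≈ 121 rad/s

From the overshoot, ζ = −ln(OS)/√(π²+ln²(OS)) = 0.376.
t_p = π/ω_d ⇒ ω_d = 112 rad/s; then ω_n = ω_d/√(1−ζ²) = 121 rad/s.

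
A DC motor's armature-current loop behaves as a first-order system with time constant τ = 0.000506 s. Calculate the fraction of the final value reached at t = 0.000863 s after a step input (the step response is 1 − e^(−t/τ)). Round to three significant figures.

y(t)/y_∞ = 1 − e^(−t/τ) = 1 − e^(−0.000863/0.000506) = 1 − e^(−1.71) = 0.818.

y/y_∞ ≈ 0.818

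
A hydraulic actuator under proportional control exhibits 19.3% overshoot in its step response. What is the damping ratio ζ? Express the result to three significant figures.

ζ ≈ 0.464

From %OS = 100·exp(−πζ/√(1−ζ²)), invert to get ζ = −ln(OS)/√(π² + ln²(OS)) with OS = 0.193.
−ln 0.193 = 1.645, so ζ = 1.645/√(π² + 2.706) = 0.464.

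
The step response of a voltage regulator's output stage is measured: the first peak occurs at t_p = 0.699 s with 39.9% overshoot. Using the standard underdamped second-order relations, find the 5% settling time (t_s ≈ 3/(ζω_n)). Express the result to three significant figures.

ζ from %OS: ζ = |ln 0.399|/√(π²+ln²0.399) = 0.281.
From t_p = π/ω_d, ω_d = π/0.699 = 4.49 rad/s, so ω_n = ω_d/√(1−ζ²) = 4.68 rad/s.
t_s ≈ 3/(ζω_n) = 3/(0.281·4.68) = 2.28 s.

t_s ≈ 2.28 s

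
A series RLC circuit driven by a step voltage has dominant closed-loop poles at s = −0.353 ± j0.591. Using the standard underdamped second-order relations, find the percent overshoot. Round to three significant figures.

%OS ≈ 15.3%

With σ = 0.353, ω_d = 0.591: ω_n = √(σ²+ω_d²) = 0.688 rad/s, ζ = σ/ω_n = 0.513.
Overshoot: exp(−π·0.513/√(1−0.513²)) = 0.153, i.e. 15.3%.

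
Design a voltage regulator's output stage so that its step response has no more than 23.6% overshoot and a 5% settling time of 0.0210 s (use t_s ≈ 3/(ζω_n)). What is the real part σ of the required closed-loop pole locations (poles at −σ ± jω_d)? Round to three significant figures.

σ ≈ 143

The settling-time spec alone fixes σ = ζω_n = 3/t_s = 3/0.0210 = 143.
(Overshoot then fixes ζ = 0.418 and hence ω_d = σ·√(1−ζ²)/ζ = 311 rad/s.)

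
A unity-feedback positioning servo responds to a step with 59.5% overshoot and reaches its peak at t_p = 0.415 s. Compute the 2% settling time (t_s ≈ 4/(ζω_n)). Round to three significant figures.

t_s ≈ 3.20 s

ζ from %OS: ζ = |ln 0.595|/√(π²+ln²0.595) = 0.163.
From t_p = π/ω_d, ω_d = π/0.415 = 7.57 rad/s, so ω_n = ω_d/√(1−ζ²) = 7.67 rad/s.
t_s ≈ 4/(ζω_n) = 4/(0.163·7.67) = 3.20 s.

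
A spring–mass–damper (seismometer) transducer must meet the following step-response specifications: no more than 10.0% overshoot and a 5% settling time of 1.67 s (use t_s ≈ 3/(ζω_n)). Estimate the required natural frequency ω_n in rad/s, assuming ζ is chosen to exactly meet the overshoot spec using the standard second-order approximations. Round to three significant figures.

ζ = −ln(OS)/√(π² + (ln OS)²). With OS = 0.100, ln OS = −2.303 and ζ = 2.303/3.895 = 0.591.
Then ω_n = 3/(ζ t_s) = 3/(0.591 × 1.67) = 3.04 rad/s.

ω_n ≈ 3.04 rad/s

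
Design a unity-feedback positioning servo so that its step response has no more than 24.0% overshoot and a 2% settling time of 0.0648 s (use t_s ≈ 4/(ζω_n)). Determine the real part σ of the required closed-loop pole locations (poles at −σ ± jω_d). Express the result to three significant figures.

The settling-time spec alone fixes σ = ζω_n = 4/t_s = 4/0.0648 = 61.7.
(Overshoot then fixes ζ = 0.414 and hence ω_d = σ·√(1−ζ²)/ζ = 136 rad/s.)

σ ≈ 61.7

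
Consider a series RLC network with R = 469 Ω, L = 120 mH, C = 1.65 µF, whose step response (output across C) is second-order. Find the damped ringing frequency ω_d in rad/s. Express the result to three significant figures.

ω_d ≈ 1110 rad/s

For a series RLC circuit (capacitor voltage as output), ω_n = 1/√(LC) = 1/√(120 mH · 1.65 µF) = 2250 rad/s.
ζ = (R/2)·√(C/L) = (469/2)·√(1.65 µF/120 mH) = 0.870.
ω_d = 2250·√(1 − 0.870²) = 1110 rad/s.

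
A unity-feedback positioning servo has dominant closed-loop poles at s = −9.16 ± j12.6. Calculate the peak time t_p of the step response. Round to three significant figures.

t_p = π/ω_d with ω_d = 12.6 (the imaginary part), so t_p = 0.249 s.

t_p ≈ 0.249 s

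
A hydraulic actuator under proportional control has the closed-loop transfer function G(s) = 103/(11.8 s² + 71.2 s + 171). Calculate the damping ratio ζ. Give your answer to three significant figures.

Dividing through by 11.8: denominator becomes s² + 6.034 s + 14.49.
So ω_n = √14.49 = 3.81 rad/s and ζ = 6.034/(2·3.81) = 0.793.

ζ ≈ 0.793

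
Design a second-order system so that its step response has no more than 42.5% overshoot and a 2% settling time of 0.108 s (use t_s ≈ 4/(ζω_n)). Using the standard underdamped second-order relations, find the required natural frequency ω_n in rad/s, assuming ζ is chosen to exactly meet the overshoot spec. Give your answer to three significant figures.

ω_n ≈ 141 rad/s

From %OS = 100·exp(−πζ/√(1−ζ²)), invert to get ζ = −ln(OS)/√(π² + ln²(OS)) with OS = 0.425.
−ln 0.425 = 0.8557, so ζ = 0.8557/√(π² + 0.7322) = 0.263.
Then ω_n = 4/(ζ t_s) = 4/(0.263 × 0.108) = 141 rad/s.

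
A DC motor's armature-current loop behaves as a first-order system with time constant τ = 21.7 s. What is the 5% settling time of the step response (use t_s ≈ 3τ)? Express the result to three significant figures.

t_s ≈ 65.1 s

t_s ≈ 3τ = 65.1 s.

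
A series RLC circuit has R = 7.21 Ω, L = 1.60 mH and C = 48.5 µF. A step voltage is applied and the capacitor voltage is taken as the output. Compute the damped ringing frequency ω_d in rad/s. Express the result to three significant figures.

For a series RLC circuit (capacitor voltage as output), ω_n = 1/√(LC) = 1/√(1.60 mH · 48.5 µF) = 3590 rad/s.
ζ = (R/2)·√(C/L) = (7.21/2)·√(48.5 µF/1.60 mH) = 0.628.
ω_d = ω_n√(1−ζ²) = 2790 rad/s.

ω_d ≈ 2790 rad/s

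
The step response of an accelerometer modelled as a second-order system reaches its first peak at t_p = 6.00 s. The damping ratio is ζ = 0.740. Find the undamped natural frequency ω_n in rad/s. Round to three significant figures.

Peak time t_p = π/ω_d, so ω_d = π/t_p = π/6.00 = 0.524 rad/s.
ω_n = ω_d/√(1−ζ²) = 0.524/√0.452 = 0.778 rad/s.

ω_n ≈ 0.778 rad/s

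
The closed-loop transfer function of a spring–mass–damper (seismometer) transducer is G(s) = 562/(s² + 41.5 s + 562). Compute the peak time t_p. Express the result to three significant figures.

t_p ≈ 0.274 s

Comparing the denominator to s² + 2ζω_n s + ω_n²: ω_n = √562 = 23.7 rad/s, and 2ζω_n = 41.5 so ζ = 41.5/(2·23.7) = 0.875.
ω_d = ω_n√(1−ζ²) = 11.5 rad/s. Then t_p = π/ω_d = 0.274 s.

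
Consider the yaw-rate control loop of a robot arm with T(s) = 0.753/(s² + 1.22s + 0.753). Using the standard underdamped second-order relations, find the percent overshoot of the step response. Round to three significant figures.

%OS ≈ 4.48%

ω_n = √0.753 = 0.868 rad/s; ζ = 1.22/(2·0.868) = 0.703.
%OS = 100 e^{−πζ/√(1−ζ²)} with ζ = 0.703 gives 4.48%.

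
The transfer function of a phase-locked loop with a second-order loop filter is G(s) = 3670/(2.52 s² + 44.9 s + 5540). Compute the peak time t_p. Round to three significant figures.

Dividing through by 2.52: denominator becomes s² + 17.82 s + 2198.
So ω_n = √2198 = 46.9 rad/s and ζ = 17.82/(2·46.9) = 0.190.
The damped frequency ω_d = ω_n√(1−ζ²) = 46.0 rad/s. t_p = π/ω_d = 0.0682 s.

t_p ≈ 0.0682 s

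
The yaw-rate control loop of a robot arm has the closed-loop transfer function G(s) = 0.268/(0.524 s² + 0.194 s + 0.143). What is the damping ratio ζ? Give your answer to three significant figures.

Dividing through by 0.524: denominator becomes s² + 0.3702 s + 0.2729.
So ω_n = √0.2729 = 0.522 rad/s and ζ = 0.3702/(2·0.522) = 0.354.

ζ ≈ 0.354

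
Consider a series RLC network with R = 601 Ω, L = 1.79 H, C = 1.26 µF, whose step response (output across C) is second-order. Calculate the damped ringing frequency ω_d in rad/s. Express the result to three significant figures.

For a series RLC circuit (capacitor voltage as output), ω_n = 1/√(LC) = 1/√(1.79 H · 1.26 µF) = 666 rad/s.
ζ = (R/2)·√(C/L) = (601/2)·√(1.26 µF/1.79 H) = 0.252.
ω_d = 666·√(1 − 0.252²) = 644 rad/s.

ω_d ≈ 644 rad/s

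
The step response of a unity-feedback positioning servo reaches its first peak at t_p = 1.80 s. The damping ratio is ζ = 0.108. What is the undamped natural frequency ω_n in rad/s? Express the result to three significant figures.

Peak time t_p = π/ω_d, so ω_d = π/t_p = π/1.80 = 1.75 rad/s.
ω_n = ω_d/√(1−ζ²) = 1.75/√0.988 = 1.76 rad/s.

ω_n ≈ 1.76 rad/s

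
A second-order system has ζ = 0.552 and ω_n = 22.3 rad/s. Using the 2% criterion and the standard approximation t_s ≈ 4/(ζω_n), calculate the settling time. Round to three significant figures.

t_s ≈ 0.325 s

t_s ≈ 4/(ζω_n) = 4/(0.552 × 22.3) = 0.325 s.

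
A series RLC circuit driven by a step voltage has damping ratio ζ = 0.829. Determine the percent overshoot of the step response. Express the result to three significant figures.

%OS ≈ 0.950%

For an underdamped second-order system, %OS = 100·exp(−πζ/√(1−ζ²)).
πζ/√(1−ζ²) = π·0.829/√(1−0.687) = 4.657, so %OS = 100·e^(−4.657) = 0.950%.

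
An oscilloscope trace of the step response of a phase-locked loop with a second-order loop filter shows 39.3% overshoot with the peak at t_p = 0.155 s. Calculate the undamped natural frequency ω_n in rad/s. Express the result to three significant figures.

The overshoot fixes ζ = −ln(OS)/√(π²+ln²(OS)) = 0.285.
From t_p = π/ω_d, ω_d = π/0.155 = 20.3 rad/s, so ω_n = ω_d/√(1−ζ²) = 21.1 rad/s.

ω_n ≈ 21.1 rad/s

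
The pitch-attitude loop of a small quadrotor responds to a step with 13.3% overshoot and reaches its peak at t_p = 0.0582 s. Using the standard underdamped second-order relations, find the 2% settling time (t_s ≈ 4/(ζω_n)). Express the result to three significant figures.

From the overshoot, ζ = −ln(OS)/√(π²+ln²(OS)) = 0.540.
From t_p = π/ω_d, ω_d = π/0.0582 = 54.0 rad/s, so ω_n = ω_d/√(1−ζ²) = 64.2 rad/s.
t_s ≈ 4/(ζω_n) = 4/(0.540·64.2) = 0.115 s.

t_s ≈ 0.115 s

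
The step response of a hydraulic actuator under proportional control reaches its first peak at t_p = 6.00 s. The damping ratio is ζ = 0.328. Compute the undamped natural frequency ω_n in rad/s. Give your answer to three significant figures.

ω_n ≈ 0.554 rad/s

Peak time t_p = π/ω_d, so ω_d = π/t_p = π/6.00 = 0.524 rad/s.
ω_n = ω_d/√(1−ζ²) = 0.524/√0.892 = 0.554 rad/s.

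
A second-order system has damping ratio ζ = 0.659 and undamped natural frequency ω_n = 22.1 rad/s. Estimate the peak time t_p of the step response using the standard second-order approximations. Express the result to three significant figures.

The damped frequency is ω_d = ω_n√(1−ζ²) = 22.1·√(1−0.434) = 16.6 rad/s.
Peak time t_p = π/ω_d = π/16.6 = 0.189 s.

t_p ≈ 0.189 s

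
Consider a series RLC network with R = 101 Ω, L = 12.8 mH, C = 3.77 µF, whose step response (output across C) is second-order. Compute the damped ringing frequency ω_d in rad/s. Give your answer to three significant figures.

For a series RLC circuit (capacitor voltage as output), ω_n = 1/√(LC) = 1/√(12.8 mH · 3.77 µF) = 4550 rad/s.
ζ = (R/2)·√(C/L) = (101/2)·√(3.77 µF/12.8 mH) = 0.867.
The damped frequency ω_d = ω_n√(1−ζ²) = 2270 rad/s.

ω_d ≈ 2270 rad/s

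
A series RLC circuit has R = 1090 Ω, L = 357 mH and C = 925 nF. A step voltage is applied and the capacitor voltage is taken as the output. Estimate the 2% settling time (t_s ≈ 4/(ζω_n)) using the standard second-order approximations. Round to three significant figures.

t_s ≈ 0.00262 s

For a series RLC circuit (capacitor voltage as output), ω_n = 1/√(LC) = 1/√(357 mH · 925 nF) = 1740 rad/s.
ζ = (R/2)·√(C/L) = (1090/2)·√(925 nF/357 mH) = 0.877.
t_s ≈ 4/(ζω_n) = 0.00262 s.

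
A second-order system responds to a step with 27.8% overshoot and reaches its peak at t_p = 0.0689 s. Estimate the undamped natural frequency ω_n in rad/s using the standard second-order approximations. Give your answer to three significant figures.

From the overshoot, ζ = −ln(OS)/√(π²+ln²(OS)) = 0.377.
t_p = π/ω_d ⇒ ω_d = 45.6 rad/s; then ω_n = ω_d/√(1−ζ²) = 49.2 rad/s.

ω_n ≈ 49.2 rad/s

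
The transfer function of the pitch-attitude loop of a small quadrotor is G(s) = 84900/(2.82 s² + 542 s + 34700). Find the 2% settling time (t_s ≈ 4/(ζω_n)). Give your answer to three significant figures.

Dividing through by 2.82: denominator becomes s² + 192.2 s + 12300.
So ω_n = √12300 = 111 rad/s and ζ = 192.2/(2·111) = 0.866.
t_s ≈ 4/(ζω_n) = 0.0416 s.

t_s ≈ 0.0416 s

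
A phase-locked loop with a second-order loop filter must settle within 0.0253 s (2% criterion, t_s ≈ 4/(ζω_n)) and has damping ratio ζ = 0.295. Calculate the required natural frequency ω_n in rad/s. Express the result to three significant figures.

Rearranging t_s ≈ 4/(ζω_n) gives ω_n = 4/(ζ·t_s) = 4/(0.295 × 0.0253) = 536 rad/s.

ω_n ≈ 536 rad/s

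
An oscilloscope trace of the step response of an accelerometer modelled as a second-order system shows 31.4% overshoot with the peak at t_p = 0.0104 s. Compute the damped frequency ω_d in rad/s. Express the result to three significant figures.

t_p = π/ω_d, so ω_d = π/0.0104 = 302 rad/s.

ω_d ≈ 302 rad/s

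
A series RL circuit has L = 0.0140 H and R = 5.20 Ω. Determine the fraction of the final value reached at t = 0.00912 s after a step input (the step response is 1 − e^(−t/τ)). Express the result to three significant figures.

τ = L/R = 0.0140/5.20 = 0.00269 s.
y(t)/y_∞ = 1 − e^(−t/τ) = 1 − e^(−0.00912/0.00269) = 1 − e^(−3.39) = 0.966.

y/y_∞ ≈ 0.966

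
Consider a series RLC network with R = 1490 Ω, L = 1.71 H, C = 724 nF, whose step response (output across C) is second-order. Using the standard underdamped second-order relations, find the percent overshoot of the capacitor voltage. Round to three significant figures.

%OS ≈ 17.5%

For a series RLC circuit (capacitor voltage as output), ω_n = 1/√(LC) = 1/√(1.71 H · 724 nF) = 899 rad/s.
ζ = (R/2)·√(C/L) = (1490/2)·√(724 nF/1.71 H) = 0.485.
Overshoot: exp(−π·0.485/√(1−0.485²)) = 0.175, i.e. 17.5%.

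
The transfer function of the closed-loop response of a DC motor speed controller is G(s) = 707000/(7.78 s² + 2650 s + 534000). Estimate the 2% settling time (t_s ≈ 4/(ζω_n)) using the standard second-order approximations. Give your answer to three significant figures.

t_s ≈ 0.0235 s

Dividing through by 7.78: denominator becomes s² + 340.6 s + 68640.
So ω_n = √68640 = 262 rad/s and ζ = 340.6/(2·262) = 0.650.
t_s ≈ 4/(ζω_n) = 0.0235 s.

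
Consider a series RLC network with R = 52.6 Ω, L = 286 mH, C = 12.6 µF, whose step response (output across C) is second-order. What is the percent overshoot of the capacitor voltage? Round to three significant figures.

For a series RLC circuit (capacitor voltage as output), ω_n = 1/√(LC) = 1/√(286 mH · 12.6 µF) = 527 rad/s.
ζ = (R/2)·√(C/L) = (52.6/2)·√(12.6 µF/286 mH) = 0.175.
%OS = 100 e^{−πζ/√(1−ζ²)} with ζ = 0.175 gives 57.3%.

%OS ≈ 57.3%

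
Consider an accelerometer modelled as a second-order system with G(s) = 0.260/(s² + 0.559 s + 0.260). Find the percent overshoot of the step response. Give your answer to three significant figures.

Comparing the denominator to s² + 2ζω_n s + ω_n²: ω_n = √0.260 = 0.510 rad/s, and 2ζω_n = 0.559 so ζ = 0.559/(2·0.510) = 0.548.
Overshoot: exp(−π·0.548/√(1−0.548²)) = 0.128, i.e. 12.8%.

%OS ≈ 12.8%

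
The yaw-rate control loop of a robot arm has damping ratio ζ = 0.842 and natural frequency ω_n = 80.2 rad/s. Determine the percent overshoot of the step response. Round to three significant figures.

%OS ≈ 0.742%

For an underdamped second-order system, %OS = 100·exp(−πζ/√(1−ζ²)).
πζ/√(1−ζ²) = π·0.842/√(1−0.709) = 4.903, so %OS = 100·e^(−4.903) = 0.742%.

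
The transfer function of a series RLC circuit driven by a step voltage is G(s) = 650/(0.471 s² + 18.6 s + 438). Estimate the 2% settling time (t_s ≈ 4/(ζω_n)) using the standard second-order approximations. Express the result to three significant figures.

t_s ≈ 0.203 s

Dividing through by 0.471: denominator becomes s² + 39.49 s + 929.9.
So ω_n = √929.9 = 30.5 rad/s and ζ = 39.49/(2·30.5) = 0.647.
t_s ≈ 4/(ζω_n) = 0.203 s.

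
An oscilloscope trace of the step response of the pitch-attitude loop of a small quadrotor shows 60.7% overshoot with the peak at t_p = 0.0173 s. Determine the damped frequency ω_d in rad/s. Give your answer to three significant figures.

ω_d ≈ 182 rad/s

t_p = π/ω_d, so ω_d = π/0.0173 = 182 rad/s.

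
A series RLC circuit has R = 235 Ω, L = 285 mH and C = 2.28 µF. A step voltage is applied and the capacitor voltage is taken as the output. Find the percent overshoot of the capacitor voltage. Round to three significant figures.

For a series RLC circuit (capacitor voltage as output), ω_n = 1/√(LC) = 1/√(285 mH · 2.28 µF) = 1240 rad/s.
ζ = (R/2)·√(C/L) = (235/2)·√(2.28 µF/285 mH) = 0.332.
%OS = 100 e^{−πζ/√(1−ζ²)} with ζ = 0.332 gives 33.1%.

%OS ≈ 33.1%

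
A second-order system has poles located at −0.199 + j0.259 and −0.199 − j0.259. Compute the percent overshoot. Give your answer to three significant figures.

%OS ≈ 8.95%

The poles are at −σ ± jω_d with σ = 0.199 and ω_d = 0.259, so ω_n = √(σ²+ω_d²) = 0.327 rad/s and ζ = σ/ω_n = 0.609.
%OS = 100·exp(−πζ/√(1−ζ²)) = 8.95%.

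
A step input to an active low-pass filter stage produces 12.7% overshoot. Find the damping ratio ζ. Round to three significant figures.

ζ ≈ 0.549

From %OS = 100·exp(−πζ/√(1−ζ²)), invert to get ζ = −ln(OS)/√(π² + ln²(OS)) with OS = 0.127.
−ln 0.127 = 2.064, so ζ = 2.064/√(π² + 4.258) = 0.549.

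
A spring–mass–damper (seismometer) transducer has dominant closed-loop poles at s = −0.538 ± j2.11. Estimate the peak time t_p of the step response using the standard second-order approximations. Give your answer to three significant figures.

t_p ≈ 1.49 s

t_p = π/ω_d with ω_d = 2.11 (the imaginary part), so t_p = 1.49 s.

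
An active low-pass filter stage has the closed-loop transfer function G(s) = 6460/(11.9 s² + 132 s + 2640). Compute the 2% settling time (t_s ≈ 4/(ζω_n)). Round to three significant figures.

Dividing through by 11.9: denominator becomes s² + 11.09 s + 221.8.
So ω_n = √221.8 = 14.9 rad/s and ζ = 11.09/(2·14.9) = 0.372.
t_s ≈ 4/(ζω_n) = 0.721 s.

t_s ≈ 0.721 s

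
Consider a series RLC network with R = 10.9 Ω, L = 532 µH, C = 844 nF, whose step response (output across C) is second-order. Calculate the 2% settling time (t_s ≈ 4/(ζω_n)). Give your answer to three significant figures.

t_s ≈ 0.000390 s

For a series RLC circuit (capacitor voltage as output), ω_n = 1/√(LC) = 1/√(532 µH · 844 nF) = 47200 rad/s.
ζ = (R/2)·√(C/L) = (10.9/2)·√(844 nF/532 µH) = 0.217.
t_s ≈ 4/(ζω_n) = 0.000390 s.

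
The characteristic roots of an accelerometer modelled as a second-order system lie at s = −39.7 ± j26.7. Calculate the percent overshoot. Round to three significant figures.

With σ = 39.7, ω_d = 26.7: ω_n = √(σ²+ω_d²) = 47.8 rad/s, ζ = σ/ω_n = 0.830.
%OS = 100 e^{−πζ/√(1−ζ²)} with ζ = 0.830 gives 0.936%.

%OS ≈ 0.936%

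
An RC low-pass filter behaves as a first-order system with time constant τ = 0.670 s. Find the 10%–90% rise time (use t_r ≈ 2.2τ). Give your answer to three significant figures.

t_r ≈ 1.47 s

t_r ≈ 2.2τ = 1.47 s.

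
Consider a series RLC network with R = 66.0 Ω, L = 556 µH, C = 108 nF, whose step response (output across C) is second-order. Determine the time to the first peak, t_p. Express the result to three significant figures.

t_p ≈ 0.0000274 s

For a series RLC circuit (capacitor voltage as output), ω_n = 1/√(LC) = 1/√(556 µH · 108 nF) = 129000 rad/s.
ζ = (R/2)·√(C/L) = (66.0/2)·√(108 nF/556 µH) = 0.460.
ω_d = 129000·√(1 − 0.460²) = 115000 rad/s. t_p = π/ω_d = 0.0000274 s.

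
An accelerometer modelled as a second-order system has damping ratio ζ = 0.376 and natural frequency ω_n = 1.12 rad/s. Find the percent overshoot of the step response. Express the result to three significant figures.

%OS ≈ 27.9%

For an underdamped second-order system, %OS = 100·exp(−πζ/√(1−ζ²)).
πζ/√(1−ζ²) = π·0.376/√(1−0.141) = 1.275, so %OS = 100·e^(−1.275) = 27.9%.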